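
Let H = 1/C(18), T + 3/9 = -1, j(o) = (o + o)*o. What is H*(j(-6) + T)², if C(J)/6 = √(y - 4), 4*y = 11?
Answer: -44944*I*√5/135 ≈ -744.43*I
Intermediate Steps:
j(o) = 2*o² (j(o) = (2*o)*o = 2*o²)
T = -4/3 (T = -⅓ - 1 = -4/3 ≈ -1.3333)
y = 11/4 (y = (¼)*11 = 11/4 ≈ 2.7500)
C(J) = 3*I*√5 (C(J) = 6*√(11/4 - 4) = 6*√(-5/4) = 6*(I*√5/2) = 3*I*√5)
H = -I*√5/15 (H = 1/(3*I*√5) = -I*√5/15 ≈ -0.14907*I)
H*(j(-6) + T)² = (-I*√5/15)*(2*(-6)² - 4/3)² = (-I*√5/15)*(2*36 - 4/3)² = (-I*√5/15)*(72 - 4/3)² = (-I*√5/15)*(212/3)² = -I*√5/15*(44944/9) = -44944*I*√5/135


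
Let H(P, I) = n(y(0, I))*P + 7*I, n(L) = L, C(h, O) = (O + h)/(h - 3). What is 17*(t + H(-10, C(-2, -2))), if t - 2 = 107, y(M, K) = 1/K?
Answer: 17357/10 ≈ 1735.7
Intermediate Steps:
C(h, O) = (O + h)/(-3 + h)
t = 109 (t = 2 + 107 = 109)
H(P, I) = 7*I + P/I (H(P, I) = P/I + 7*I = 7*I + P/I)
17*(t + H(-10, C(-2, -2))) = 17*(109 + (7*((-2 - 2)/(-3 - 2)) - 10*(-3 - 2)/(-2 - 2))) = 17*(109 + (7*(-4/(-5)) - 10/(-4/(-5)))) = 17*(109 + (7*(-⅕*(-4)) - 10/((-⅕*(-4))))) = 17*(109 + (7*(⅘) - 10/⅘)) = 17*(109 + (28/5 - 10*5/4)) = 17*(109 + (28/5 - 25/2)) = 17*(109 - 69/10) = 17*(1021/10) = 17357/10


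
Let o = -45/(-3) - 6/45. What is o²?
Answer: 49729/225 ≈ 221.02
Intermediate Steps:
o = 223/15 (o = -45*(-⅓) - 6*1/45 = 15 - 2/15 = 223/15 ≈ 14.867)
o² = (223/15)² = 49729/225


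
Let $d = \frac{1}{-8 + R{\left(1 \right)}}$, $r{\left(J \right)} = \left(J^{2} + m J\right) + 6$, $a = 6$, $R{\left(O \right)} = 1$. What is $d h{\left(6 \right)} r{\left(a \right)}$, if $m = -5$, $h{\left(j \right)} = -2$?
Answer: $\frac{24}{7} \approx 3.4286$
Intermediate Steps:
$r{\left(J \right)} = 6 + J^{2} - 5 J$ ($r{\left(J \right)} = \left(J^{2} - 5 J\right) + 6 = 6 + J^{2} - 5 J$)
$d = - \frac{1}{7}$ ($d = \frac{1}{-8 + 1} = \frac{1}{-7} = - \frac{1}{7} \approx -0.14286$)
$d h{\left(6 \right)} r{\left(a \right)} = \left(- \frac{1}{7}\right) \left(-2\right) \left(6 + 6^{2} - 30\right) = \frac{2 \left(6 + 36 - 30\right)}{7} = \frac{2}{7} \cdot 12 = \frac{24}{7}$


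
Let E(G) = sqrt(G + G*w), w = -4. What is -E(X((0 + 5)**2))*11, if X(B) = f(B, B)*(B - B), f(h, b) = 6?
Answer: 0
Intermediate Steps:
X(B) = 0 (X(B) = 6*(B - B) = 6*0 = 0)
E(G) = sqrt(3)*sqrt(-G) (E(G) = sqrt(G + G*(-4)) = sqrt(G - 4*G) = sqrt(-3*G) = sqrt(3)*sqrt(-G))
-E(X((0 + 5)**2))*11 = -sqrt(3)*sqrt(-1*0)*11 = -sqrt(3)*sqrt(0)*11 = -sqrt(3)*0*11 = -1*0*11 = 0*11 = 0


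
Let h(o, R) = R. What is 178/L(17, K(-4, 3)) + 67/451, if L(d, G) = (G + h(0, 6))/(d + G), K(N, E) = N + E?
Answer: 1284783/2255 ≈ 569.75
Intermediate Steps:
K(N, E) = E + N
L(d, G) = (6 + G)/(G + d) (L(d, G) = (G + 6)/(d + G) = (6 + G)/(G + d))
178/L(17, K(-4, 3)) + 67/451 = 178/(((6 + (3 - 4))/((3 - 4) + 17))) + 67/451 = 178/(((6 - 1)/(-1 + 17))) + 67*(1/451) = 178/((5/16)) + 67/451 = 178/(((1/16)*5)) + 67/451 = 178/(5/16) + 67/451 = 178*(16/5) + 67/451 = 2848/5 + 67/451 = 1284783/2255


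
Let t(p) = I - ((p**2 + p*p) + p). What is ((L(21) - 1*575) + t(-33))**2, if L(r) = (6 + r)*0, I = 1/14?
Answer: 1450010241/196 ≈ 7.3980e+6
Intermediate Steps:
I = 1/14 ≈ 0.071429
L(r) = 0
t(p) = 1/14 - p - 2*p**2 (t(p) = 1/14 - ((p**2 + p*p) + p) = 1/14 - ((p**2 + p**2) + p) = 1/14 - (2*p**2 + p) = 1/14 - (p + 2*p**2) = 1/14 + (-p - 2*p**2) = 1/14 - p - 2*p**2)
((L(21) - 1*575) + t(-33))**2 = ((0 - 1*575) + (1/14 - 1*(-33) - 2*(-33)**2))**2 = ((0 - 575) + (1/14 + 33 - 2*1089))**2 = (-575 + (1/14 + 33 - 2178))**2 = (-575 - 30029/14)**2 = (-38079/14)**2 = 1450010241/196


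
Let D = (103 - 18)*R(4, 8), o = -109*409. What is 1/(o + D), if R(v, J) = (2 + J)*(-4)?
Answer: -1/47981 ≈ -2.0842e-5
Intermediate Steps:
o = -44581
R(v, J) = -8 - 4*J
D = -3400 (D = (103 - 18)*(-8 - 4*8) = 85*(-8 - 32) = 85*(-40) = -3400)
1/(o + D) = 1/(-44581 - 3400) = 1/(-47981) = -1/47981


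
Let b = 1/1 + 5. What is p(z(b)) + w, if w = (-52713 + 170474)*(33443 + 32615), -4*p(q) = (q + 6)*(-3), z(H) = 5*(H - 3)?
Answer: 31116224615/4 ≈ 7.7791e+9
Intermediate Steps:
b = 6 (b = 1*1 + 5 = 1 + 5 = 6)
z(H) = -15 + 5*H (z(H) = 5*(-3 + H) = -15 + 5*H)
p(q) = 9/2 + 3*q/4 (p(q) = -(q + 6)*(-3)/4 = -(6 + q)*(-3)/4 = -(-18 - 3*q)/4 = 9/2 + 3*q/4)
w = 7779056138 (w = 117761*66058 = 7779056138)
p(z(b)) + w = (9/2 + 3*(-15 + 5*6)/4) + 7779056138 = (9/2 + 3*(-15 + 30)/4) + 7779056138 = (9/2 + (¾)*15) + 7779056138 = (9/2 + 45/4) + 7779056138 = 63/4 + 7779056138 = 31116224615/4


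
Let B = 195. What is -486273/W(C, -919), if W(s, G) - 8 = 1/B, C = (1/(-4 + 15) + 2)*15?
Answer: -94823235/1561 ≈ -60745.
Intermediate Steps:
C = 345/11 (C = (1/11 + 2)*15 = (23/11)*15 = 345/11 ≈ 31.364)
W(s, G) = 1561/195 (W(s, G) = 8 + 1/195 = 1561/195)
-486273/W(C, -919) = -486273/1561/195 = -486273*195/1561 = -94823235/1561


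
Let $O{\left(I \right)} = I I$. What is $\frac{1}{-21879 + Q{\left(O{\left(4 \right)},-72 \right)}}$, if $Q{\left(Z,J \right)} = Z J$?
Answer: $- \frac{1}{23031} \approx -4.342 \cdot 10^{-5}$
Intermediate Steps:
$O{\left(I \right)} = I^{2}$
$Q{\left(Z,J \right)} = J Z$
$\frac{1}{-21879 + Q{\left(O{\left(4 \right)},-72 \right)}} = \frac{1}{-21879 - 72 \cdot 4^{2}} = \frac{1}{-21879 - 1152} = \frac{1}{-23031} = - \frac{1}{23031}$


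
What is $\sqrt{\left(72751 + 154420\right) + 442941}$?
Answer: $4 \sqrt{41882} \approx 818.6$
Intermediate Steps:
$\sqrt{\left(72751 + 154420\right) + 442941} = \sqrt{227171 + 442941} = \sqrt{670112} = 4 \sqrt{41882}$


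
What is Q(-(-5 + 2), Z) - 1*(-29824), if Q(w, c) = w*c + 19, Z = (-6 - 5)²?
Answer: 30206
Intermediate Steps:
Z = 121 (Z = (-11)² = 121)
Q(w, c) = 19 + c*w (Q(w, c) = c*w + 19 = 19 + c*w)
Q(-(-5 + 2), Z) - 1*(-29824) = (19 + 121*(-(-5 + 2))) - 1*(-29824) = (19 + 121*(-1*(-3))) + 29824 = (19 + 121*3) + 29824 = (19 + 363) + 29824 = 382 + 29824 = 30206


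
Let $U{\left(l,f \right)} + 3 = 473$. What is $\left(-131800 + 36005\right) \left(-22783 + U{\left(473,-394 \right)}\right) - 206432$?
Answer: $2137267403$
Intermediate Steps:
$U{\left(l,f \right)} = 470$ ($U{\left(l,f \right)} = -3 + 473 = 470$)
$\left(-131800 + 36005\right) \left(-22783 + U{\left(473,-394 \right)}\right) - 206432 = \left(-131800 + 36005\right) \left(-22783 + 470\right) - 206432 = \left(-95795\right) \left(-22313\right) - 206432 = 2137473835 - 206432 = 2137267403$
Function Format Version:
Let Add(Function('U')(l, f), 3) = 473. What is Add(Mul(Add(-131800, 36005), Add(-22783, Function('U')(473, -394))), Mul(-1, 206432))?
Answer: 2137267403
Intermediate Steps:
Function('U')(l, f) = 470 (Function('U')(l, f) = Add(-3, 473) = 470)
Add(Mul(Add(-131800, 36005), Add(-22783, Function('U')(473, -394))), Mul(-1, 206432)) = Add(Mul(Add(-131800, 36005), Add(-22783, 470)), Mul(-1, 206432)) = Add(Mul(-95795, -22313), -206432) = Add(2137473835, -206432) = 2137267403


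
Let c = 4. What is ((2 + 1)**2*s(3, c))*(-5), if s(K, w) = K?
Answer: -135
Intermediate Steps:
((2 + 1)**2*s(3, c))*(-5) = ((2 + 1)**2*3)*(-5) = (3**2*3)*(-5) = (9*3)*(-5) = 27*(-5) = -135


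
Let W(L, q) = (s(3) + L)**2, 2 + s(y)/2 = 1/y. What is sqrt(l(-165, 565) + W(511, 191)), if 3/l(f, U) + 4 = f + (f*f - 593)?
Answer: sqrt(180482646670078)/26463 ≈ 507.67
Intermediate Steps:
s(y) = -4 + 2/y
l(f, U) = 3/(-597 + f + f**2) (l(f, U) = 3/(-4 + (f + (f*f - 593))) = 3/(-4 + (f + (f**2 - 593))) = 3/(-4 + (f + (-593 + f**2))) = 3/(-4 + (-593 + f + f**2)) = 3/(-597 + f + f**2))
W(L, q) = (-10/3 + L)**2 (W(L, q) = ((-4 + 2/3) + L)**2 = (-10/3 + L)**2)
sqrt(l(-165, 565) + W(511, 191)) = sqrt(3/(-597 - 165 + (-165)**2) + (-10 + 3*511)**2/9) = sqrt(3/(-597 - 165 + 27225) + (-10 + 1533)**2/9) = sqrt(3/26463 + (1/9)*1523**2) = sqrt(3*(1/26463) + (1/9)*2319529) = sqrt(1/8821 + 2319529/9) = sqrt(20460565318/79389) = sqrt(180482646670078)/26463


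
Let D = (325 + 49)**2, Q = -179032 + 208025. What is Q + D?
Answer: 168869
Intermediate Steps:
Q = 28993
D = 139876 (D = 374**2 = 139876)
Q + D = 28993 + 139876 = 168869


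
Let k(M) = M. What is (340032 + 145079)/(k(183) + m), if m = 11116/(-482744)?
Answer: 58546106146/22082759 ≈ 2651.2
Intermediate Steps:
m = -2779/120686 (m = 11116*(-1/482744) = -2779/120686 ≈ -0.023027)
(340032 + 145079)/(k(183) + m) = (340032 + 145079)/(183 - 2779/120686) = 485111/(22082759/120686) = 485111*(120686/22082759) = 58546106146/22082759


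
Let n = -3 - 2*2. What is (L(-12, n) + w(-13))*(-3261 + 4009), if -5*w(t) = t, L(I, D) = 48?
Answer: 189244/5 ≈ 37849.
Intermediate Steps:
n = -7 (n = -3 - 4 = -7)
w(t) = -t/5
(L(-12, n) + w(-13))*(-3261 + 4009) = (48 - ⅕*(-13))*(-3261 + 4009) = (48 + 13/5)*748 = (253/5)*748 = 189244/5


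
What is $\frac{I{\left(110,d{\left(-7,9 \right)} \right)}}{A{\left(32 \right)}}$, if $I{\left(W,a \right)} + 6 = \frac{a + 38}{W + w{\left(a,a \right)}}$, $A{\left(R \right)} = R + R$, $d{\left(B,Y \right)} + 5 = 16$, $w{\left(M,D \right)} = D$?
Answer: $- \frac{677}{7744} \approx -0.087422$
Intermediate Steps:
$d{\left(B,Y \right)} = 11$ ($d{\left(B,Y \right)} = -5 + 16 = 11$)
$A{\left(R \right)} = 2 R$
$I{\left(W,a \right)} = -6 + \frac{38 + a}{W + a}$ ($I{\left(W,a \right)} = -6 + \frac{a + 38}{W + a} = -6 + \frac{38 + a}{W + a}$)
$\frac{I{\left(110,d{\left(-7,9 \right)} \right)}}{A{\left(32 \right)}} = \frac{\frac{1}{110 + 11} \left(38 - 660 - 55\right)}{2 \cdot 32} = \frac{\frac{1}{121} \left(38 - 660 - 55\right)}{64} = \frac{1}{121} \left(-677\right) \frac{1}{64} = \left(- \frac{677}{121}\right) \frac{1}{64} = - \frac{677}{7744}$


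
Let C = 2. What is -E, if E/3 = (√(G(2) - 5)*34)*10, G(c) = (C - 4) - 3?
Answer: -1020*I*√10 ≈ -3225.5*I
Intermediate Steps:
G(c) = -5 (G(c) = (2 - 4) - 3 = -2 - 3 = -5)
E = 1020*I*√10 (E = 3*((√(-5 - 5)*34)*10) = 3*((√(-10)*34)*10) = 3*(((I*√10)*34)*10) = 3*((34*I*√10)*10) = 3*(340*I*√10) = 1020*I*√10 ≈ 3225.5*I)
-E = -1020*I*√10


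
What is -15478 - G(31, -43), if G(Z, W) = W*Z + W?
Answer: -14102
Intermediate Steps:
G(Z, W) = W + W*Z
-15478 - G(31, -43) = -15478 - (-43)*(1 + 31) = -15478 - (-43)*32 = -15478 - 1*(-1376) = -15478 + 1376 = -14102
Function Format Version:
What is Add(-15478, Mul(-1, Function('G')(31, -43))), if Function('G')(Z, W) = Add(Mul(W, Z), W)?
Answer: -14102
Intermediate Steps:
Function('G')(Z, W) = Add(W, Mul(W, Z))
Add(-15478, Mul(-1, Function('G')(31, -43))) = Add(-15478, Mul(-1, Mul(-43, Add(1, 31)))) = Add(-15478, Mul(-1, Mul(-43, 32))) = Add(-15478, Mul(-1, -1376)) = Add(-15478, 1376) = -14102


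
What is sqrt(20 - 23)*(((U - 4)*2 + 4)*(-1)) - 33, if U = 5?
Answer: -33 - 6*I*sqrt(3) ≈ -33.0 - 10.392*I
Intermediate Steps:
sqrt(20 - 23)*(((U - 4)*2 + 4)*(-1)) - 33 = sqrt(20 - 23)*(((5 - 4)*2 + 4)*(-1)) - 33 = sqrt(-3)*((1*2 + 4)*(-1)) - 33 = (I*sqrt(3))*((2 + 4)*(-1)) - 33 = (I*sqrt(3))*(6*(-1)) - 33 = (I*sqrt(3))*(-6) - 33 = -6*I*sqrt(3) - 33 = -33 - 6*I*sqrt(3)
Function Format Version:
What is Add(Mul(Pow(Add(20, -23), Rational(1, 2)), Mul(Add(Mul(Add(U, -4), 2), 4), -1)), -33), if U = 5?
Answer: Add(-33, Mul(-6, I, Pow(3, Rational(1, 2)))) ≈ Add(-33.000, Mul(-10.392, I))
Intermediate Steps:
Add(Mul(Pow(Add(20, -23), Rational(1, 2)), Mul(Add(Mul(Add(U, -4), 2), 4), -1)), -33) = Add(Mul(Pow(Add(20, -23), Rational(1, 2)), Mul(Add(Mul(Add(5, -4), 2), 4), -1)), -33) = Add(Mul(Pow(-3, Rational(1, 2)), Mul(Add(Mul(1, 2), 4), -1)), -33) = Add(Mul(Mul(I, Pow(3, Rational(1, 2))), Mul(Add(2, 4), -1)), -33) = Add(Mul(Mul(I, Pow(3, Rational(1, 2))), Mul(6, -1)), -33) = Add(Mul(Mul(I, Pow(3, Rational(1, 2))), -6), -33) = Add(Mul(-6, I, Pow(3, Rational(1, 2))), -33) = Add(-33, Mul(-6, I, Pow(3, Rational(1, 2))))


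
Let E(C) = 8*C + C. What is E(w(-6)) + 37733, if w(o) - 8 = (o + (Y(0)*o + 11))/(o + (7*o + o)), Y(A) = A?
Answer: 226825/6 ≈ 37804.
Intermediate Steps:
w(o) = 8 + (11 + o)/(9*o) (w(o) = 8 + (o + (0*o + 11))/(o + (7*o + o)) = 8 + (o + (0 + 11))/(o + 8*o) = 8 + (o + 11)/((9*o)) = 8 + (11 + o)*(1/(9*o)) = 8 + (11 + o)/(9*o))
E(C) = 9*C
E(w(-6)) + 37733 = 9*((⅑)*(11 + 73*(-6))/(-6)) + 37733 = 9*((⅑)*(-⅙)*(11 - 438)) + 37733 = 9*((⅑)*(-⅙)*(-427)) + 37733 = 9*(427/54) + 37733 = 427/6 + 37733 = 226825/6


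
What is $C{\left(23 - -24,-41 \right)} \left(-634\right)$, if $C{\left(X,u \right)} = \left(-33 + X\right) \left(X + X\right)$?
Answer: $-834344$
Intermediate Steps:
$C{\left(X,u \right)} = 2 X \left(-33 + X\right)$ ($C{\left(X,u \right)} = \left(-33 + X\right) 2 X = 2 X \left(-33 + X\right)$)
$C{\left(23 - -24,-41 \right)} \left(-634\right) = 2 \left(23 - -24\right) \left(-33 + \left(23 - -24\right)\right) \left(-634\right) = 2 \left(23 + 24\right) \left(-33 + \left(23 + 24\right)\right) \left(-634\right) = 2 \cdot 47 \left(-33 + 47\right) \left(-634\right) = 2 \cdot 47 \cdot 14 \left(-634\right) = 1316 \left(-634\right) = -834344$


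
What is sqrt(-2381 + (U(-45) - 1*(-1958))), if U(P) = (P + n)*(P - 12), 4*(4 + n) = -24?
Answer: 2*sqrt(678) ≈ 52.077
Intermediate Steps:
n = -10 (n = -4 + (1/4)*(-24) = -4 - 6 = -10)
U(P) = (-12 + P)*(-10 + P) (U(P) = (P - 10)*(P - 12) = (-10 + P)*(-12 + P) = (-12 + P)*(-10 + P))
sqrt(-2381 + (U(-45) - 1*(-1958))) = sqrt(-2381 + ((120 + (-45)**2 - 22*(-45)) - 1*(-1958))) = sqrt(-2381 + ((120 + 2025 + 990) + 1958)) = sqrt(-2381 + (3135 + 1958)) = sqrt(-2381 + 5093) = sqrt(2712) = 2*sqrt(678)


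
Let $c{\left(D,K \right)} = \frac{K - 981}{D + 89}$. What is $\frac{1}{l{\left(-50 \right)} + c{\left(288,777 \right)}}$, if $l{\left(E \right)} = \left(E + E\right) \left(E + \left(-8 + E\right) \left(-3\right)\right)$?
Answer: $- \frac{377}{4675004} \approx -8.0642 \cdot 10^{-5}$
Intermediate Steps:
$c{\left(D,K \right)} = \frac{-981 + K}{89 + D}$
$l{\left(E \right)} = 2 E \left(24 - 2 E\right)$ ($l{\left(E \right)} = 2 E \left(E - \left(-24 + 3 E\right)\right) = 2 E \left(24 - 2 E\right)$)
$\frac{1}{l{\left(-50 \right)} + c{\left(288,777 \right)}} = \frac{1}{4 \left(-50\right) \left(12 - -50\right) + \frac{-981 + 777}{89 + 288}} = \frac{1}{4 \left(-50\right) \left(12 + 50\right) + \frac{1}{377} \left(-204\right)} = \frac{1}{4 \left(-50\right) 62 + \frac{1}{377} \left(-204\right)} = \frac{1}{-12400 - \frac{204}{377}} = \frac{1}{- \frac{4675004}{377}} = - \frac{377}{4675004}$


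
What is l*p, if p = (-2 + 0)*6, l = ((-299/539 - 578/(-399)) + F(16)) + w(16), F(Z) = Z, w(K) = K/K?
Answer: -2199016/10241 ≈ -214.73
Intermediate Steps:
w(K) = 1
l = 549754/30723 (l = ((-299/539 - 578/(-399)) + 16) + 1 = ((-299*1/539 - 578*(-1/399)) + 16) + 1 = ((-299/539 + 578/399) + 16) + 1 = (27463/30723 + 16) + 1 = 519031/30723 + 1 = 549754/30723 ≈ 17.894)
p = -12 (p = -2*6 = -12)
l*p = (549754/30723)*(-12) = -2199016/10241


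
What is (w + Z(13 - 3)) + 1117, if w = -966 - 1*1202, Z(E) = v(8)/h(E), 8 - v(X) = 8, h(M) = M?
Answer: -1051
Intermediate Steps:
v(X) = 0 (v(X) = 8 - 1*8 = 8 - 8 = 0)
Z(E) = 0 (Z(E) = 0/E = 0)
w = -2168 (w = -966 - 1202 = -2168)
(w + Z(13 - 3)) + 1117 = (-2168 + 0) + 1117 = -2168 + 1117 = -1051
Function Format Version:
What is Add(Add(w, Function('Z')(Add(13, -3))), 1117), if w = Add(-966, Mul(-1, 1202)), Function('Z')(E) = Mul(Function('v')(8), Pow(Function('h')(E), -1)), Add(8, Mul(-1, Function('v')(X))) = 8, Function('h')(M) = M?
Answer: -1051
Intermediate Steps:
Function('v')(X) = 0 (Function('v')(X) = Add(8, Mul(-1, 8)) = Add(8, -8) = 0)
Function('Z')(E) = 0 (Function('Z')(E) = Mul(0, Pow(E, -1)) = 0)
w = -2168 (w = Add(-966, -1202) = -2168)
Add(Add(w, Function('Z')(Add(13, -3))), 1117) = Add(Add(-2168, 0), 1117) = Add(-2168, 1117) = -1051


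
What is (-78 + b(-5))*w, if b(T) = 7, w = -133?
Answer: 9443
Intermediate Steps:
(-78 + b(-5))*w = (-78 + 7)*(-133) = -71*(-133) = 9443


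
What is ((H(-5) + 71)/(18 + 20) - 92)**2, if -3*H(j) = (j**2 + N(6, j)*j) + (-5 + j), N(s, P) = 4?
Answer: 26368225/3249 ≈ 8115.8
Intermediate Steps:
H(j) = 5/3 - 5*j/3 - j**2/3 (H(j) = -((j**2 + 4*j) + (-5 + j))/3 = -(-5 + j**2 + 5*j)/3 = 5/3 - 5*j/3 - j**2/3)
((H(-5) + 71)/(18 + 20) - 92)**2 = (((5/3 - 5/3*(-5) - 1/3*(-5)**2) + 71)/(18 + 20) - 92)**2 = (((5/3 + 25/3 - 1/3*25) + 71)/38 - 92)**2 = (((5/3 + 25/3 - 25/3) + 71)*(1/38) - 92)**2 = ((5/3 + 71)*(1/38) - 92)**2 = ((218/3)*(1/38) - 92)**2 = (109/57 - 92)**2 = (-5135/57)**2 = 26368225/3249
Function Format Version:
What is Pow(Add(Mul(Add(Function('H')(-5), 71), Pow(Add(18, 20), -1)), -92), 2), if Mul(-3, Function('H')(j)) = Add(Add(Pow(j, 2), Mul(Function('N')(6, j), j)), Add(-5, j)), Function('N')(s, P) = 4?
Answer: Rational(26368225, 3249) ≈ 8115.8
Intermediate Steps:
Function('H')(j) = Add(Rational(5, 3), Mul(Rational(-5, 3), j), Mul(Rational(-1, 3), Pow(j, 2))) (Function('H')(j) = Mul(Rational(-1, 3), Add(Add(Pow(j, 2), Mul(4, j)), Add(-5, j))) = Mul(Rational(-1, 3), Add(-5, Pow(j, 2), Mul(5, j))) = Add(Rational(5, 3), Mul(Rational(-5, 3), j), Mul(Rational(-1, 3), Pow(j, 2))))
Pow(Add(Mul(Add(Function('H')(-5), 71), Pow(Add(18, 20), -1)), -92), 2) = Pow(Add(Mul(Add(Add(Rational(5, 3), Mul(Rational(-5, 3), -5), Mul(Rational(-1, 3), Pow(-5, 2))), 71), Pow(Add(18, 20), -1)), -92), 2) = Pow(Add(Mul(Add(Add(Rational(5, 3), Rational(25, 3), Mul(Rational(-1, 3), 25)), 71), Pow(38, -1)), -92), 2) = Pow(Add(Mul(Add(Add(Rational(5, 3), Rational(25, 3), Rational(-25, 3)), 71), Rational(1, 38)), -92), 2) = Pow(Add(Mul(Add(Rational(5, 3), 71), Rational(1, 38)), -92), 2) = Pow(Add(Mul(Rational(218, 3), Rational(1, 38)), -92), 2) = Pow(Add(Rational(109, 57), -92), 2) = Pow(Rational(-5135, 57), 2) = Rational(26368225, 3249)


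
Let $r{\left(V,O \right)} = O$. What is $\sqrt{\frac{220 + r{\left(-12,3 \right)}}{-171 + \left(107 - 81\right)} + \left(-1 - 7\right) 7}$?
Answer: $\frac{9 i \sqrt{14935}}{145} \approx 7.5854 i$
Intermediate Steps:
$\sqrt{\frac{220 + r{\left(-12,3 \right)}}{-171 + \left(107 - 81\right)} + \left(-1 - 7\right) 7} = \sqrt{\frac{220 + 3}{-171 + \left(107 - 81\right)} + \left(-1 - 7\right) 7} = \sqrt{\frac{223}{-171 + \left(107 - 81\right)} - 56} = \sqrt{\frac{223}{-171 + 26} - 56} = \sqrt{\frac{223}{-145} - 56} = \sqrt{223 \left(- \frac{1}{145}\right) - 56} = \sqrt{- \frac{223}{145} - 56} = \sqrt{- \frac{8343}{145}} = \frac{9 i \sqrt{14935}}{145}$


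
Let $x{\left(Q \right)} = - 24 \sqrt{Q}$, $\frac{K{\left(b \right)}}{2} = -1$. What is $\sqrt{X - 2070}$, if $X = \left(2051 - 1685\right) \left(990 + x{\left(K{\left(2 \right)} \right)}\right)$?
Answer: $3 \sqrt{40030 - 976 i \sqrt{2}} \approx 600.31 - 10.347 i$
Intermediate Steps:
$K{\left(b \right)} = -2$ ($K{\left(b \right)} = 2 \left(-1\right) = -2$)
$X = 362340 - 8784 i \sqrt{2}$ ($X = \left(2051 - 1685\right) \left(990 - 24 \sqrt{-2}\right) = 366 \left(990 - 24 i \sqrt{2}\right) = 362340 - 8784 i \sqrt{2} \approx 3.6234 \cdot 10^{5} - 12422.0 i$)
$\sqrt{X - 2070} = \sqrt{\left(362340 - 8784 i \sqrt{2}\right) - 2070} = \sqrt{360270 - 8784 i \sqrt{2}}$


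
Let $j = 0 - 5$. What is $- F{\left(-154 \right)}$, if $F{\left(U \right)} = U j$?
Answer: $-770$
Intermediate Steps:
$j = -5$ ($j = 0 - 5 = -5$)
$F{\left(U \right)} = - 5 U$ ($F{\left(U \right)} = U \left(-5\right) = - 5 U$)
$- F{\left(-154 \right)} = - \left(-5\right) \left(-154\right) = \left(-1\right) 770 = -770$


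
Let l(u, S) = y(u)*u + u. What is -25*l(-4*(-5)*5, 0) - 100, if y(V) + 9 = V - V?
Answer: 19900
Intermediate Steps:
y(V) = -9 (y(V) = -9 + (V - V) = -9 + 0 = -9)
l(u, S) = -8*u (l(u, S) = -9*u + u = -8*u)
-25*l(-4*(-5)*5, 0) - 100 = -(-200)*-4*(-5)*5 - 100 = -(-200)*20*5 - 100 = -(-200)*100 - 100 = -25*(-800) - 100 = 20000 - 100 = 19900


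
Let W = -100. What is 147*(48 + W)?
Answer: -7644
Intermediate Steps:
147*(48 + W) = 147*(48 - 100) = 147*(-52) = -7644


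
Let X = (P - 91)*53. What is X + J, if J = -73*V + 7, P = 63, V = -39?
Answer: 1370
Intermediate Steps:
J = 2854 (J = -73*(-39) + 7 = 2847 + 7 = 2854)
X = -1484 (X = (63 - 91)*53 = -28*53 = -1484)
X + J = -1484 + 2854 = 1370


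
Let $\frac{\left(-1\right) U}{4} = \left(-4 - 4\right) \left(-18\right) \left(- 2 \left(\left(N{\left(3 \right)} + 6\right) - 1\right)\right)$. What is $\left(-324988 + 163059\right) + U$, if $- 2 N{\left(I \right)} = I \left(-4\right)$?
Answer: $-149257$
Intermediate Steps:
$N{\left(I \right)} = 2 I$ ($N{\left(I \right)} = - \frac{I \left(-4\right)}{2} = - \frac{\left(-4\right) I}{2} = 2 I$)
$U = 12672$ ($U = - 4 \left(-4 - 4\right) \left(-18\right) \left(- 2 \left(\left(2 \cdot 3 + 6\right) - 1\right)\right) = - 4 \left(-4 - 4\right) \left(-18\right) \left(- 2 \left(\left(6 + 6\right) - 1\right)\right) = - 4 \left(-8\right) \left(-18\right) \left(- 2 \left(12 - 1\right)\right) = - 4 \cdot 144 \left(\left(-2\right) 11\right) = - 4 \cdot 144 \left(-22\right) = \left(-4\right) \left(-3168\right) = 12672$)
$\left(-324988 + 163059\right) + U = \left(-324988 + 163059\right) + 12672 = -161929 + 12672 = -149257$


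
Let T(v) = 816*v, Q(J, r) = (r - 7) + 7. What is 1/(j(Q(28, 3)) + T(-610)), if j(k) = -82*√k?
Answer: -41480/20647083119 + 41*√3/123882498714 ≈ -2.0084e-6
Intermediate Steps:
Q(J, r) = r (Q(J, r) = (-7 + r) + 7 = r)
1/(j(Q(28, 3)) + T(-610)) = 1/(-82*√3 + 816*(-610)) = 1/(-82*√3 - 497760) = 1/(-497760 - 82*√3)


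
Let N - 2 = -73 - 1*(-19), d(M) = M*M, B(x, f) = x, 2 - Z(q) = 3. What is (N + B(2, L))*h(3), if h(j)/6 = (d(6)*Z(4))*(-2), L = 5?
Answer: -21600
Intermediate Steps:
Z(q) = -1 (Z(q) = 2 - 1*3 = 2 - 3 = -1)
d(M) = M²
N = -52 (N = 2 + (-73 - 1*(-19)) = 2 + (-73 + 19) = 2 - 54 = -52)
h(j) = 432 (h(j) = 6*((6²*(-1))*(-2)) = 6*((36*(-1))*(-2)) = 6*(-36*(-2)) = 6*72 = 432)
(N + B(2, L))*h(3) = (-52 + 2)*432 = -50*432 = -21600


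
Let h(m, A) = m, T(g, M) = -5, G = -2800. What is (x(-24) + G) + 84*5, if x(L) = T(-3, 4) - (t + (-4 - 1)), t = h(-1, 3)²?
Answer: -2381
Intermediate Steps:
t = 1 (t = (-1)² = 1)
x(L) = -1 (x(L) = -5 - (1 + (-4 - 1)) = -5 - (1 - 5) = -5 - 1*(-4) = -5 + 4 = -1)
(x(-24) + G) + 84*5 = (-1 - 2800) + 84*5 = -2801 + 420 = -2381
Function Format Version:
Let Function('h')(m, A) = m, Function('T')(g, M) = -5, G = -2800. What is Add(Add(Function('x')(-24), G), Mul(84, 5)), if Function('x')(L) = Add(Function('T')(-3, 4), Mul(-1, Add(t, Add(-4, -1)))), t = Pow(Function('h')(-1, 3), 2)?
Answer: -2381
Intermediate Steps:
t = 1 (t = Pow(-1, 2) = 1)
Function('x')(L) = -1 (Function('x')(L) = Add(-5, Mul(-1, Add(1, Add(-4, -1)))) = Add(-5, Mul(-1, Add(1, -5))) = Add(-5, Mul(-1, -4)) = Add(-5, 4) = -1)
Add(Add(Function('x')(-24), G), Mul(84, 5)) = Add(Add(-1, -2800), Mul(84, 5)) = Add(-2801, 420) = -2381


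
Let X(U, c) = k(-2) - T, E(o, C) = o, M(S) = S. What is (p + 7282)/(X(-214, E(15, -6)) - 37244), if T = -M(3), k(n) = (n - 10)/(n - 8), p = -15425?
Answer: 40715/186199 ≈ 0.21866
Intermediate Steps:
k(n) = (-10 + n)/(-8 + n)
T = -3 (T = -1*3 = -3)
X(U, c) = 21/5 (X(U, c) = (-10 - 2)/(-8 - 2) - 1*(-3) = -12/(-10) + 3 = -⅒*(-12) + 3 = 6/5 + 3 = 21/5)
(p + 7282)/(X(-214, E(15, -6)) - 37244) = (-15425 + 7282)/(21/5 - 37244) = -8143/(-186199/5) = -8143*(-5/186199) = 40715/186199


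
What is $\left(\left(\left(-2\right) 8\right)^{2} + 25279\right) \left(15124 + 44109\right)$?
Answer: $1512514655$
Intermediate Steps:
$\left(\left(\left(-2\right) 8\right)^{2} + 25279\right) \left(15124 + 44109\right) = \left(\left(-16\right)^{2} + 25279\right) 59233 = \left(256 + 25279\right) 59233 = 25535 \cdot 59233 = 1512514655$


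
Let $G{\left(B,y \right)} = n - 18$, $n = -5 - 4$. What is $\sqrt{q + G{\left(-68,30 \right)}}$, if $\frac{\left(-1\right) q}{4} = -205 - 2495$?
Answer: $9 \sqrt{133} \approx 103.79$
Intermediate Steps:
$n = -9$ ($n = -5 - 4 = -9$)
$G{\left(B,y \right)} = -27$ ($G{\left(B,y \right)} = -9 - 18 = -27$)
$q = 10800$ ($q = - 4 \left(-205 - 2495\right) = \left(-4\right) \left(-2700\right) = 10800$)
$\sqrt{q + G{\left(-68,30 \right)}} = \sqrt{10800 - 27} = \sqrt{10773} = 9 \sqrt{133}$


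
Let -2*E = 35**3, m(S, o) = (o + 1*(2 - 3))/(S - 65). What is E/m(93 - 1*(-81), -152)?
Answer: 4673375/306 ≈ 15272.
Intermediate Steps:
m(S, o) = (-1 + o)/(-65 + S) (m(S, o) = (o + 1*(-1))/(-65 + S) = (o - 1)/(-65 + S) = (-1 + o)/(-65 + S))
E = -42875/2 (E = -1/2*35**3 = -1/2*42875 = -42875/2 ≈ -21438.)
E/m(93 - 1*(-81), -152) = -42875*(-65 + (93 - 1*(-81)))/(-1 - 152)/2 = -42875/(2*(-153/(-65 + (93 + 81)))) = -42875/(2*(-153/(-65 + 174))) = -42875/(2*(-153/109)) = -42875/2*(-109/153) = 4673375/306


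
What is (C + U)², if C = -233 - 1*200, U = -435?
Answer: 753424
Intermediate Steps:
C = -433 (C = -233 - 200 = -433)
(C + U)² = (-433 - 435)² = (-868)² = 753424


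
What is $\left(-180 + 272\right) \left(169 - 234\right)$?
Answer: $-5980$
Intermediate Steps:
$\left(-180 + 272\right) \left(169 - 234\right) = 92 \left(-65\right) = -5980$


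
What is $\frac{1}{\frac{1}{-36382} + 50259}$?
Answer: $\frac{36382}{1828522937} \approx 1.9897 \cdot 10^{-5}$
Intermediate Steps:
$\frac{1}{\frac{1}{-36382} + 50259} = \frac{1}{- \frac{1}{36382} + 50259} = \frac{1}{\frac{1828522937}{36382}} = \frac{36382}{1828522937}$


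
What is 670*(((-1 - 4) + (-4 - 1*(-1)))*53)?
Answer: -284080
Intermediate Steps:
670*(((-1 - 4) + (-4 - 1*(-1)))*53) = 670*((-5 + (-4 + 1))*53) = 670*((-5 - 3)*53) = 670*(-8*53) = 670*(-424) = -284080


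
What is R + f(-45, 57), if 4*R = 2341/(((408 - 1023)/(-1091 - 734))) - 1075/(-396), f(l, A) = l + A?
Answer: 113612783/64944 ≈ 1749.4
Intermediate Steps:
f(l, A) = A + l
R = 112833455/64944 (R = (2341/(((408 - 1023)/(-1091 - 734))) - 1075/(-396))/4 = (2341/((-615/(-1825))) - 1075*(-1/396))/4 = (2341/((-615*(-1/1825))) + 1075/396)/4 = (2341/(123/365) + 1075/396)/4 = (2341*(365/123) + 1075/396)/4 = (854465/123 + 1075/396)/4 = (¼)*(112833455/16236) = 112833455/64944 ≈ 1737.4)
R + f(-45, 57) = 112833455/64944 + (57 - 45) = 112833455/64944 + 12 = 113612783/64944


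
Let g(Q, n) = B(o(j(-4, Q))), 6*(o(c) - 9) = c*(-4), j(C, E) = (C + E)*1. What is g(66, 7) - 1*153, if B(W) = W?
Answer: -556/3 ≈ -185.33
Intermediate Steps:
j(C, E) = C + E
o(c) = 9 - 2*c/3 (o(c) = 9 + (c*(-4))/6 = 9 + (-4*c)/6 = 9 - 2*c/3)
g(Q, n) = 35/3 - 2*Q/3 (g(Q, n) = 9 - 2*(-4 + Q)/3 = 9 + (8/3 - 2*Q/3) = 35/3 - 2*Q/3)
g(66, 7) - 1*153 = (35/3 - ⅔*66) - 1*153 = (35/3 - 44) - 153 = -97/3 - 153 = -556/3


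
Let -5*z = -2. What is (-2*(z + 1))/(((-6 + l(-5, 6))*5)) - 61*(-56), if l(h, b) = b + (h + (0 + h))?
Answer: 427007/125 ≈ 3416.1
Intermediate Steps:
z = 2/5 (z = -1/5*(-2) = 2/5 ≈ 0.40000)
l(h, b) = b + 2*h (l(h, b) = b + (h + h) = b + 2*h)
(-2*(z + 1))/(((-6 + l(-5, 6))*5)) - 61*(-56) = (-2*(2/5 + 1))/(((-6 + (6 + 2*(-5)))*5)) - 61*(-56) = (-2*7/5)/(((-6 + (6 - 10))*5)) + 3416 = -14*1/(5*(-6 - 4))/5 + 3416 = -14/(5*((-10*5))) + 3416 = -14/5/(-50) + 3416 = -14/5*(-1/50) + 3416 = 7/125 + 3416 = 427007/125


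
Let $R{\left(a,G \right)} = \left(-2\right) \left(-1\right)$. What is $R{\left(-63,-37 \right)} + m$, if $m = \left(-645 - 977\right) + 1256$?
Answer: $-364$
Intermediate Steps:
$R{\left(a,G \right)} = 2$
$m = -366$ ($m = -1622 + 1256 = -366$)
$R{\left(-63,-37 \right)} + m = 2 - 366 = -364$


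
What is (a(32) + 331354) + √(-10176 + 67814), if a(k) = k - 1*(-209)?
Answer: 331595 + √57638 ≈ 3.3184e+5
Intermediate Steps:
a(k) = 209 + k (a(k) = k + 209 = 209 + k)
(a(32) + 331354) + √(-10176 + 67814) = ((209 + 32) + 331354) + √(-10176 + 67814) = (241 + 331354) + √57638 = 331595 + √57638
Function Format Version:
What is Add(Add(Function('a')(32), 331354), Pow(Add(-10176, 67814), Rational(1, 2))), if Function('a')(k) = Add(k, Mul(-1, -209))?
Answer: Add(331595, Pow(57638, Rational(1, 2))) ≈ 3.3184e+5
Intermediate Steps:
Function('a')(k) = Add(209, k) (Function('a')(k) = Add(k, 209) = Add(209, k))
Add(Add(Function('a')(32), 331354), Pow(Add(-10176, 67814), Rational(1, 2))) = Add(Add(Add(209, 32), 331354), Pow(Add(-10176, 67814), Rational(1, 2))) = Add(Add(241, 331354), Pow(57638, Rational(1, 2))) = Add(331595, Pow(57638, Rational(1, 2)))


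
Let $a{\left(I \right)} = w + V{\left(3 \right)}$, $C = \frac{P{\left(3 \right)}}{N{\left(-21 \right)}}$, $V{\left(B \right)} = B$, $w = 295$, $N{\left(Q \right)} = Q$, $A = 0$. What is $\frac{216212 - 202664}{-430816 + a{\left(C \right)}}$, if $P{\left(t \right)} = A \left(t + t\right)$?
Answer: $- \frac{2258}{71753} \approx -0.031469$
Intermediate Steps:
$P{\left(t \right)} = 0$ ($P{\left(t \right)} = 0 \left(t + t\right) = 0 \cdot 2 t = 0$)
$C = 0$ ($C = \frac{0}{-21} = 0 \left(- \frac{1}{21}\right) = 0$)
$a{\left(I \right)} = 298$ ($a{\left(I \right)} = 295 + 3 = 298$)
$\frac{216212 - 202664}{-430816 + a{\left(C \right)}} = \frac{216212 - 202664}{-430816 + 298} = \frac{13548}{-430518} = 13548 \left(- \frac{1}{430518}\right) = - \frac{2258}{71753}$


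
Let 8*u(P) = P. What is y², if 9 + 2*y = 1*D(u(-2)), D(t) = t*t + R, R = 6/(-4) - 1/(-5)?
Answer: 670761/25600 ≈ 26.202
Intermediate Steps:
u(P) = P/8
R = -13/10 (R = 6*(-¼) - 1*(-⅕) = -3/2 + ⅕ = -13/10 ≈ -1.3000)
D(t) = -13/10 + t² (D(t) = t*t - 13/10 = t² - 13/10 = -13/10 + t²)
y = -819/160 (y = -9/2 + (1*(-13/10 + ((⅛)*(-2))²))/2 = -9/2 + (1*(-13/10 + (-¼)²))/2 = -9/2 + (1*(-13/10 + 1/16))/2 = -9/2 + (1*(-99/80))/2 = -9/2 + (½)*(-99/80) = -9/2 - 99/160 = -819/160 ≈ -5.1188)
y² = (-819/160)² = 670761/25600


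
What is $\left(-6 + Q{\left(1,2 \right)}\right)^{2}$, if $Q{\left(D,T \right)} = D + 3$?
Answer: $4$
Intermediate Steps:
$Q{\left(D,T \right)} = 3 + D$
$\left(-6 + Q{\left(1,2 \right)}\right)^{2} = \left(-6 + \left(3 + 1\right)\right)^{2} = \left(-6 + 4\right)^{2} = \left(-2\right)^{2} = 4$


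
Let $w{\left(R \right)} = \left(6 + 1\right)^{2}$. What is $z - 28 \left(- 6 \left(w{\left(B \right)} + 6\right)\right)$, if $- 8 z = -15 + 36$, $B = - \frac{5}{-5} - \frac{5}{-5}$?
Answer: $\frac{73899}{8} \approx 9237.4$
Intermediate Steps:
$B = 2$ ($B = \left(-5\right) \left(- \frac{1}{5}\right) - -1 = 1 + 1 = 2$)
$w{\left(R \right)} = 49$ ($w{\left(R \right)} = 7^{2} = 49$)
$z = - \frac{21}{8}$ ($z = - \frac{-15 + 36}{8} = \left(- \frac{1}{8}\right) 21 = - \frac{21}{8} \approx -2.625$)
$z - 28 \left(- 6 \left(w{\left(B \right)} + 6\right)\right) = - \frac{21}{8} - 28 \left(- 6 \left(49 + 6\right)\right) = - \frac{21}{8} - 28 \left(\left(-6\right) 55\right) = - \frac{21}{8} - -9240 = - \frac{21}{8} + 9240 = \frac{73899}{8}$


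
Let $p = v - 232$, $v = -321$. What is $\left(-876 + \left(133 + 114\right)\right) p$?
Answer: $347837$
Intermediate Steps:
$p = -553$ ($p = -321 - 232 = -553$)
$\left(-876 + \left(133 + 114\right)\right) p = \left(-876 + \left(133 + 114\right)\right) \left(-553\right) = \left(-876 + 247\right) \left(-553\right) = \left(-629\right) \left(-553\right) = 347837$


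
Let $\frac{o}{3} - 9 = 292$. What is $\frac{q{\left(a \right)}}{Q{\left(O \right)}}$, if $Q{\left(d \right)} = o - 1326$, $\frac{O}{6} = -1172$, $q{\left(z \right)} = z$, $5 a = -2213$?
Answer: $\frac{2213}{2115} \approx 1.0463$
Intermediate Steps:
$a = - \frac{2213}{5}$ ($a = \frac{1}{5} \left(-2213\right) = - \frac{2213}{5} \approx -442.6$)
$o = 903$ ($o = 27 + 3 \cdot 292 = 27 + 876 = 903$)
$O = -7032$ ($O = 6 \left(-1172\right) = -7032$)
$Q{\left(d \right)} = -423$ ($Q{\left(d \right)} = 903 - 1326 = -423$)
$\frac{q{\left(a \right)}}{Q{\left(O \right)}} = - \frac{2213}{5 \left(-423\right)} = \left(- \frac{2213}{5}\right) \left(- \frac{1}{423}\right) = \frac{2213}{2115}$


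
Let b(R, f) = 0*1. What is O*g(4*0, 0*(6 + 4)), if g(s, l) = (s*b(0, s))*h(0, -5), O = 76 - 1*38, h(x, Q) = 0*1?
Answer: 0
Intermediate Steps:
h(x, Q) = 0
O = 38 (O = 76 - 38 = 38)
b(R, f) = 0
g(s, l) = 0 (g(s, l) = (s*0)*0 = 0*0 = 0)
O*g(4*0, 0*(6 + 4)) = 38*0 = 0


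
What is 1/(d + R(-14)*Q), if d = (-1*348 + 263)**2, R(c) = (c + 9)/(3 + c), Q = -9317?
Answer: 1/2990 ≈ 0.00033445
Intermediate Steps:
R(c) = (9 + c)/(3 + c)
d = 7225 (d = (-348 + 263)**2 = (-85)**2 = 7225)
1/(d + R(-14)*Q) = 1/(7225 + ((9 - 14)/(3 - 14))*(-9317)) = 1/(7225 + (-5/(-11))*(-9317)) = 1/(7225 - 1/11*(-5)*(-9317)) = 1/(7225 + (5/11)*(-9317)) = 1/(7225 - 4235) = 1/2990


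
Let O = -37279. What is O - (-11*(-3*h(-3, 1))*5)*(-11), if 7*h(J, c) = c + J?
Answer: -264583/7 ≈ -37798.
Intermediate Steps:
h(J, c) = J/7 + c/7 (h(J, c) = (c + J)/7 = (J + c)/7 = J/7 + c/7)
O - (-11*(-3*h(-3, 1))*5)*(-11) = -37279 - (-11*(-3*((⅐)*(-3) + (⅐)*1))*5)*(-11) = -37279 - (-11*(-3*(-3/7 + ⅐))*5)*(-11) = -37279 - (-11*(-3*(-2/7))*5)*(-11) = -37279 - (-66*5/7)*(-11) = -37279 - (-11*30/7)*(-11) = -37279 - (-330)*(-11)/7 = -37279 - 1*3630/7 = -37279 - 3630/7 = -264583/7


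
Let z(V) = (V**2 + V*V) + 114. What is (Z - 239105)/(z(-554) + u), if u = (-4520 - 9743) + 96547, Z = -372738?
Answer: -611843/696230 ≈ -0.87879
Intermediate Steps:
z(V) = 114 + 2*V**2 (z(V) = (V**2 + V**2) + 114 = 2*V**2 + 114 = 114 + 2*V**2)
u = 82284 (u = -14263 + 96547 = 82284)
(Z - 239105)/(z(-554) + u) = (-372738 - 239105)/((114 + 2*(-554)**2) + 82284) = -611843/((114 + 2*306916) + 82284) = -611843/((114 + 613832) + 82284) = -611843/(613946 + 82284) = -611843/696230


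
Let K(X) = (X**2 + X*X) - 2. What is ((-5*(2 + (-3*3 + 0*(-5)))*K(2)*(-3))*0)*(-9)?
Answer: 0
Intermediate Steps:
K(X) = -2 + 2*X**2 (K(X) = (X**2 + X**2) - 2 = 2*X**2 - 2 = -2 + 2*X**2)
((-5*(2 + (-3*3 + 0*(-5)))*K(2)*(-3))*0)*(-9) = ((-5*(2 + (-3*3 + 0*(-5)))*(-2 + 2*2**2)*(-3))*0)*(-9) = ((-5*(2 + (-9 + 0))*(-2 + 2*4)*(-3))*0)*(-9) = ((-5*(2 - 9)*(-2 + 8)*(-3))*0)*(-9) = ((-(-35)*6*(-3))*0)*(-9) = ((-5*(-42)*(-3))*0)*(-9) = ((210*(-3))*0)*(-9) = -630*0*(-9) = 0*(-9) = 0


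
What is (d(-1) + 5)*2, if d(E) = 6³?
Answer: 442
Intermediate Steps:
d(E) = 216
(d(-1) + 5)*2 = (216 + 5)*2 = 221*2 = 442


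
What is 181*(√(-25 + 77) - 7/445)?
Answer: -1267/445 + 362*√13 ≈ 1302.4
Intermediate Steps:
181*(√(-25 + 77) - 7/445) = 181*(√52 - 7*1/445) = 181*(2*√13 - 7/445) = 181*(-7/445 + 2*√13) = -1267/445 + 362*√13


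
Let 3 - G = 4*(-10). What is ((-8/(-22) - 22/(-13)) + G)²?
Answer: 41512249/20449 ≈ 2030.0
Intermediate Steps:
G = 43 (G = 3 - 4*(-10) = 3 - 1*(-40) = 3 + 40 = 43)
((-8/(-22) - 22/(-13)) + G)² = ((-8/(-22) - 22/(-13)) + 43)² = ((-8*(-1/22) - 22*(-1/13)) + 43)² = ((4/11 + 22/13) + 43)² = (294/143 + 43)² = (6443/143)² = 41512249/20449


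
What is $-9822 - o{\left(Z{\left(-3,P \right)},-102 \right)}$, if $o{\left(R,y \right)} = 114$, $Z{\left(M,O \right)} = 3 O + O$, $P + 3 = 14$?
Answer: $-9936$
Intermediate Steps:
$P = 11$ ($P = -3 + 14 = 11$)
$Z{\left(M,O \right)} = 4 O$
$-9822 - o{\left(Z{\left(-3,P \right)},-102 \right)} = -9822 - 114 = -9936$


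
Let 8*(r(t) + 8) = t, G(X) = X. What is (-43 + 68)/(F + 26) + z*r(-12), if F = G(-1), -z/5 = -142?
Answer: -6744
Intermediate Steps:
r(t) = -8 + t/8
z = 710 (z = -5*(-142) = 710)
F = -1
(-43 + 68)/(F + 26) + z*r(-12) = (-43 + 68)/(-1 + 26) + 710*(-8 + (1/8)*(-12)) = 25/25 + 710*(-8 - 3/2) = 25*(1/25) + 710*(-19/2) = 1 - 6745 = -6744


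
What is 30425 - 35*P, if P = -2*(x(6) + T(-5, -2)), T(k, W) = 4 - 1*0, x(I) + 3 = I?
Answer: 30915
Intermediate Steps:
x(I) = -3 + I
T(k, W) = 4 (T(k, W) = 4 + 0 = 4)
P = -14 (P = -2*((-3 + 6) + 4) = -2*(3 + 4) = -2*7 = -14)
30425 - 35*P = 30425 - 35*(-14) = 30425 + 490 = 30915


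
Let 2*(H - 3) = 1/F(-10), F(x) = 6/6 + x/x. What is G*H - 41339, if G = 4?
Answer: -41326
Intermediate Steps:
F(x) = 2 (F(x) = 6*(⅙) + 1 = 1 + 1 = 2)
H = 13/4 (H = 3 + (½)/2 = 3 + (½)*(½) = 3 + ¼ = 13/4 ≈ 3.2500)
G*H - 41339 = 4*(13/4) - 41339 = 13 - 41339 = -41326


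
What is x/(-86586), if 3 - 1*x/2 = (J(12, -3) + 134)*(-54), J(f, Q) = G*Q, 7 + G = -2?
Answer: -2899/14431 ≈ -0.20089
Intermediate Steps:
G = -9 (G = -7 - 2 = -9)
J(f, Q) = -9*Q
x = 17394 (x = 6 - 2*(-9*(-3) + 134)*(-54) = 6 - 2*(27 + 134)*(-54) = 6 - 322*(-54) = 6 - 2*(-8694) = 6 + 17388 = 17394)
x/(-86586) = 17394/(-86586) = 17394*(-1/86586) = -2899/14431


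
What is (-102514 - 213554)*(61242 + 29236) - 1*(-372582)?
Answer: -28596827922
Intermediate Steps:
(-102514 - 213554)*(61242 + 29236) - 1*(-372582) = -316068*90478 + 372582 = -28597200504 + 372582 = -28596827922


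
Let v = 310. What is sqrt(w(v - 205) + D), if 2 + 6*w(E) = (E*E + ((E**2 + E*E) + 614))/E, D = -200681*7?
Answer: 17*I*sqrt(214352530)/210 ≈ 1185.2*I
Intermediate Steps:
D = -1404767
w(E) = -1/3 + (614 + 3*E**2)/(6*E) (w(E) = -1/3 + ((E*E + ((E**2 + E*E) + 614))/E)/6 = -1/3 + ((E**2 + ((E**2 + E**2) + 614))/E)/6 = -1/3 + ((E**2 + (2*E**2 + 614))/E)/6 = -1/3 + ((E**2 + (614 + 2*E**2))/E)/6 = -1/3 + ((614 + 3*E**2)/E)/6 = -1/3 + (614 + 3*E**2)/(6*E))
sqrt(w(v - 205) + D) = sqrt((614 + (310 - 205)*(-2 + 3*(310 - 205)))/(6*(310 - 205)) - 1404767) = sqrt((1/6)*(614 + 105*(-2 + 3*105))/105 - 1404767) = sqrt((1/6)*(1/105)*(614 + 105*(-2 + 315)) - 1404767) = sqrt((1/6)*(1/105)*(614 + 105*313) - 1404767) = sqrt((1/6)*(1/105)*(614 + 32865) - 1404767) = sqrt((1/6)*(1/105)*33479 - 1404767) = sqrt(33479/630 - 1404767) = sqrt(-884969731/630) = 17*I*sqrt(214352530)/210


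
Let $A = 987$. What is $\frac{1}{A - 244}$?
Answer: $\frac{1}{743} \approx 0.0013459$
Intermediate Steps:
$\frac{1}{A - 244} = \frac{1}{987 - 244} = \frac{1}{743}$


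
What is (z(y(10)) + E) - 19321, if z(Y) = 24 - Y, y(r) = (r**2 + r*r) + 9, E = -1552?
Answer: -21058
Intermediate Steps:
y(r) = 9 + 2*r**2 (y(r) = (r**2 + r**2) + 9 = 2*r**2 + 9 = 9 + 2*r**2)
(z(y(10)) + E) - 19321 = ((24 - (9 + 2*10**2)) - 1552) - 19321 = ((24 - (9 + 2*100)) - 1552) - 19321 = ((24 - (9 + 200)) - 1552) - 19321 = ((24 - 1*209) - 1552) - 19321 = ((24 - 209) - 1552) - 19321 = (-185 - 1552) - 19321 = -1737 - 19321 = -21058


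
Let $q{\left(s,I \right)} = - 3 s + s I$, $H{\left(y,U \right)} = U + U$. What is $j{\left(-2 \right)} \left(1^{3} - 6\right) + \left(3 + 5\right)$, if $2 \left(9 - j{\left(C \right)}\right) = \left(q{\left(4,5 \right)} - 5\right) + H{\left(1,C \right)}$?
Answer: $- \frac{79}{2} \approx -39.5$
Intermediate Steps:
$H{\left(y,U \right)} = 2 U$
$q{\left(s,I \right)} = - 3 s + I s$
$j{\left(C \right)} = \frac{15}{2} - C$ ($j{\left(C \right)} = 9 - \frac{\left(4 \left(-3 + 5\right) - 5\right) + 2 C}{2} = 9 - \frac{\left(4 \cdot 2 - 5\right) + 2 C}{2} = 9 - \frac{\left(8 - 5\right) + 2 C}{2} = 9 - \frac{3 + 2 C}{2} = 9 - \left(\frac{3}{2} + C\right) = \frac{15}{2} - C$)
$j{\left(-2 \right)} \left(1^{3} - 6\right) + \left(3 + 5\right) = \left(\frac{15}{2} - -2\right) \left(1^{3} - 6\right) + \left(3 + 5\right) = \left(\frac{15}{2} + 2\right) \left(1 - 6\right) + 8 = \frac{19}{2} \left(-5\right) + 8 = - \frac{95}{2} + 8 = - \frac{79}{2}$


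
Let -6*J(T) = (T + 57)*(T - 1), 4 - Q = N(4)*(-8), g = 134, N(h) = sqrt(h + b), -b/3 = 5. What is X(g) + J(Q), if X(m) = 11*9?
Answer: 1115/6 - 256*I*sqrt(11)/3 ≈ 185.83 - 283.02*I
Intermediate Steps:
b = -15 (b = -3*5 = -15)
N(h) = sqrt(-15 + h) (N(h) = sqrt(h - 15) = sqrt(-15 + h))
X(m) = 99
Q = 4 + 8*I*sqrt(11) (Q = 4 - sqrt(-15 + 4)*(-8) = 4 - sqrt(-11)*(-8) = 4 - I*sqrt(11)*(-8) = 4 - (-8)*I*sqrt(11) = 4 + 8*I*sqrt(11) ≈ 4.0 + 26.533*I)
J(T) = -(-1 + T)*(57 + T)/6 (J(T) = -(T + 57)*(T - 1)/6 = -(57 + T)*(-1 + T)/6 = -(-1 + T)*(57 + T)/6)
X(g) + J(Q) = 99 + (19/2 - 28*(4 + 8*I*sqrt(11))/3 - (4 + 8*I*sqrt(11))**2/6) = 99 + (19/2 + (-112/3 - 224*I*sqrt(11)/3) - (4 + 8*I*sqrt(11))**2/6) = 99 + (-167/6 - (4 + 8*I*sqrt(11))**2/6 - 224*I*sqrt(11)/3) = 427/6 - (4 + 8*I*sqrt(11))**2/6 - 224*I*sqrt(11)/3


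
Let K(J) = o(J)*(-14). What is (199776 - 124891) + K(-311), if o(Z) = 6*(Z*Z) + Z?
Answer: -8045325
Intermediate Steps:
o(Z) = Z + 6*Z² (o(Z) = 6*Z² + Z = Z + 6*Z²)
K(J) = -14*J*(1 + 6*J) (K(J) = (J*(1 + 6*J))*(-14) = -14*J*(1 + 6*J))
(199776 - 124891) + K(-311) = (199776 - 124891) - 14*(-311)*(1 + 6*(-311)) = 74885 - 14*(-311)*(1 - 1866) = 74885 - 14*(-311)*(-1865) = 74885 - 8120210 = -8045325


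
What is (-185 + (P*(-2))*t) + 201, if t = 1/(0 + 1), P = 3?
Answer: 10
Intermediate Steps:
t = 1 (t = 1/1 = 1)
(-185 + (P*(-2))*t) + 201 = (-185 + (3*(-2))*1) + 201 = (-185 - 6*1) + 201 = (-185 - 6) + 201 = -191 + 201 = 10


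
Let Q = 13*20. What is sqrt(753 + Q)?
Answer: sqrt(1013) ≈ 31.828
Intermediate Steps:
Q = 260
sqrt(753 + Q) = sqrt(753 + 260) = sqrt(1013)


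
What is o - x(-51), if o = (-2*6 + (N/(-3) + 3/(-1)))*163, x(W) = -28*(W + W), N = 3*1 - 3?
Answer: -5301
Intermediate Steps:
N = 0 (N = 3 - 3 = 0)
x(W) = -56*W
o = -2445 (o = (-2*6 + (0/(-3) + 3/(-1)))*163 = (-12 + (0*(-⅓) + 3*(-1)))*163 = (-12 + (0 - 3))*163 = (-12 - 3)*163 = -15*163 = -2445)
o - x(-51) = -2445 - (-56)*(-51) = -2445 - 1*2856 = -2445 - 2856 = -5301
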